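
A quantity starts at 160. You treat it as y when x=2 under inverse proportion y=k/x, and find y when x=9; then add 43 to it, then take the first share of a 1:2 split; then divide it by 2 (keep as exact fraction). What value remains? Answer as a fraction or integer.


Start with 160.
Step 1: Inverse prop: k = (160)*2; new y = k/9 = 160*2/9 = 320/9
Step 2: Add 43: 320/9+43=707/9; split 1:2 first = 707/9*1/3 = 707/27
Step 3: Divide by 2: 707/27 / 2 = 707/54
Final result = 707/54

707/54


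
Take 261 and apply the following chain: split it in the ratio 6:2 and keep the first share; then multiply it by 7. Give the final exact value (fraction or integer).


Start with 261.
Step 1: Split 6:2, first share = 261 * 6/8 = 783/4
Step 2: Multiply by 7: 783/4 * 7 = 5481/4
Final result = 5481/4

5481/4


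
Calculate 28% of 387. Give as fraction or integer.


Compute 28% of 387
Convert percentage: 28% = 28/100
Multiply: 387 * 28/100
= 10836/100
= 2709/25

2709/25


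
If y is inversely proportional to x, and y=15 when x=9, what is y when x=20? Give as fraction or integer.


Inverse proportion: y = k/x
Find k: k = 9 * 15 = 135
Compute y at x=20: y = 135/20
y = 27/4

27/4


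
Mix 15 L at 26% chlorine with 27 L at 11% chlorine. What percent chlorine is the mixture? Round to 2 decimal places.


Solute in mixture 1 = 26% of 15 L = 15*26/100 = 39/10 L
Solute in mixture 2 = 11% of 27 L = 27*11/100 = 297/100 L
Total solute = 39/10 + 297/100 = 687/100 L
Total volume = 15 + 27 = 42 L
Final concentration = 687/100/42 * 100 = 16.36%

16.36


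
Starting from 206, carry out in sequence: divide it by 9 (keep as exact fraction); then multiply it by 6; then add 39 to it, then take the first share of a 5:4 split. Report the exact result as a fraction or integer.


Start with 206.
Step 1: Divide by 9: 206 / 9 = 206/9
Step 2: Multiply by 6: 206/9 * 6 = 412/3
Step 3: Add 39: 412/3+39=529/3; split 5:4 first = 529/3*5/9 = 2645/27
Final result = 2645/27

2645/27


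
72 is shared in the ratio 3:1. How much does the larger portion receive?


Total parts = 3 + 1 = 4
Value per part = 72 / 4 = 18
First share = 3 * 18 = 54
Second share = 1 * 18 = 18
Larger share = 54

54


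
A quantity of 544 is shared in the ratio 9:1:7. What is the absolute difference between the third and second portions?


Total parts = 9 + 1 + 7 = 17
Value per part = 544 / 17 = 32
Shares: 9*32=288, 1*32=32, 7*32=224
Third share = 224, second share = 32
Difference = |224 - 32| = 192

192


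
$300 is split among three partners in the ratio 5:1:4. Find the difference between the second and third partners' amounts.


Total parts = 5 + 1 + 4 = 10
Value per part = 300 / 10 = 30
Shares: 5*30=150, 1*30=30, 4*30=120
Second share = 30, third share = 120
Difference = |30 - 120| = 90

90


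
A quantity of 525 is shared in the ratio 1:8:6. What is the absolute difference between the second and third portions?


Total parts = 1 + 8 + 6 = 15
Value per part = 525 / 15 = 35
Shares: 1*35=35, 8*35=280, 6*35=210
Second share = 280, third share = 210
Difference = |280 - 210| = 70

70


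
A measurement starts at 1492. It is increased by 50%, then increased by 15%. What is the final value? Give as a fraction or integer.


Start: 1492
Step 1: increase by 50% => multiply by 150/100
  1492 * 150/100 = 2238
Step 2: increase by 15% => multiply by 115/100
  2238 * 115/100 = 25737/10
Final value = 25737/10

25737/10


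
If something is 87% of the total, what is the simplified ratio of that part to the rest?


Part = 87%, Remainder = 13%
Ratio = 87:13
GCD(87, 13) = 1
Simplify: 87:13 = 87:13

87:13


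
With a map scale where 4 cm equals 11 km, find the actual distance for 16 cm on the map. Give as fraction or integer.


Map scale: 4 cm = 11 km
Measured distance on map = 16 cm
Set up proportion: 16 * 11 / 4
= 176 / 4
= 44 km

44


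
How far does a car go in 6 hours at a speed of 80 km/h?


Using distance = speed * time
Speed = 80 km/h
Time = 6 hours
Distance = 80 * 6
= 480 km

480


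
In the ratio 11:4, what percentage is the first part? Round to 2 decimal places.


Total parts = 11 + 4 = 15
First part fraction = 11/15
Percentage = (11/15) * 100
= 0.733333 * 100
= 73.33%

73.33


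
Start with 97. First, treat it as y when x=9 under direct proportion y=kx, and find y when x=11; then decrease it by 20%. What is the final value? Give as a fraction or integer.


Start with 97.
Step 1: Direct prop: k = (97)/9; new y = k*11 = 97*11/9 = 1067/9
Step 2: Decrease by 20%: 1067/9 * 80/100 = 4268/45
Final result = 4268/45

4268/45


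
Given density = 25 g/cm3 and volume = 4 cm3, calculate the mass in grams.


Using mass = density * volume
Density = 25 g/cm3
Volume = 4 cm3
Mass = 25 * 4
= 100 g

100


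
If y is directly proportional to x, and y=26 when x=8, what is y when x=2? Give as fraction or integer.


Direct proportion: y = kx
Find k: k = 26/8 = 13/4
Compute y at x=2: y = 13/4 * 2
y = 13/2

13/2


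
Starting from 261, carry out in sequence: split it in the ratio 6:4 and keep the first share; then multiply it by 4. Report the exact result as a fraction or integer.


Start with 261.
Step 1: Split 6:4, first share = 261 * 6/10 = 783/5
Step 2: Multiply by 4: 783/5 * 4 = 3132/5
Final result = 3132/5

3132/5


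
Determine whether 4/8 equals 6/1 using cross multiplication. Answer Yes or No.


Cross multiply to check 4/8 = 6/1
Left cross product: 4 * 1 = 4
Right cross product: 8 * 6 = 48
4 != 48
Not equal, so proportions differ => No

No


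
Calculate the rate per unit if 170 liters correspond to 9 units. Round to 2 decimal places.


Total liters = 170
Number of units = 9
Unit rate = 170 / 9
= 18.89 liters per unit

18.89


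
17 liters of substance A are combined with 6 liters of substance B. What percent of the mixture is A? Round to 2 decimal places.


Volume of A = 17 L
Volume of B = 6 L
Total volume = 17 + 6 = 23 L
Percentage of A = (17/23) * 100
= 73.91%

73.91


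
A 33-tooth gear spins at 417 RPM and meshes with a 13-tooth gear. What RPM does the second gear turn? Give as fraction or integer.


Gear ratio: teeth_A * RPM_A = teeth_B * RPM_B
33 * 417 = 13 * RPM_B
13761 = 13 * RPM_B
RPM_B = 13761 / 13
RPM_B = 13761/13

13761/13


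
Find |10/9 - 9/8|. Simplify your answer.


Simplify: 10/9 = 10/9 and 9/8 = 9/8
Find common denominator: LCD = 72
Convert: 80/72 and 81/72
Difference = |80 - 81|/72 = 1/72
Simplified = 1/72

1/72


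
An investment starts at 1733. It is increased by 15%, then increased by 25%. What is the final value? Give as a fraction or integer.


Start: 1733
Step 1: increase by 15% => multiply by 115/100
  1733 * 115/100 = 39859/20
Step 2: increase by 25% => multiply by 125/100
  39859/20 * 125/100 = 39859/16
Final value = 39859/16

39859/16


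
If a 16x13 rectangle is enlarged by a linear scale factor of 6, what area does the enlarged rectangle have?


Original dimensions: 16 x 13
Enlargement factor = 6
New width = 16 * 6 = 96
New height = 13 * 6 = 78
New area = 96 * 78 = 7488

7488


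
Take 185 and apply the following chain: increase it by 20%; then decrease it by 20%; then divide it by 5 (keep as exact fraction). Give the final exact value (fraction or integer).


Start with 185.
Step 1: Increase by 20%: 185 * 120/100 = 222
Step 2: Decrease by 20%: 222 * 80/100 = 888/5
Step 3: Divide by 5: 888/5 / 5 = 888/25
Final result = 888/25

888/25


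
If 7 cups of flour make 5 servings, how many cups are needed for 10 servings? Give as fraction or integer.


Original: 7 cups for 5 servings
Target servings = 10
Scaling factor = 10/5
New amount = 7 * 10/5
= 70/5
= 14 cups

14


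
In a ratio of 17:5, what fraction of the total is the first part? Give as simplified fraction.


Total parts = 17 + 5 = 22
First part fraction = 17/22
Simplify: 17/22 = 17/22

17/22


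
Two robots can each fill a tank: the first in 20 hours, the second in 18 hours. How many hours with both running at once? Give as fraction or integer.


Rate of A = 1/20 job per hour
Rate of B = 1/18 job per hour
Combined rate = 1/20 + 1/18
Find common denominator: (18 + 20)/(20*18) = 38/360
Combined rate = 19/180 job per hour
Time together = 1 / (19/180) = 180/19 hours

180/19


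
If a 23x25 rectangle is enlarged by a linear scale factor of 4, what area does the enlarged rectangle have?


Original dimensions: 23 x 25
Enlargement factor = 4
New width = 23 * 4 = 92
New height = 25 * 4 = 100
New area = 92 * 100 = 9200

9200


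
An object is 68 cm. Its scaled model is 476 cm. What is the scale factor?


Original length = 68 cm
Scaled length = 476 cm
Scale factor = 476 / 68
= 7

7


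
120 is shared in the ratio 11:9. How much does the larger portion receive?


Total parts = 11 + 9 = 20
Value per part = 120 / 20 = 6
First share = 11 * 6 = 66
Second share = 9 * 6 = 54
Larger share = 66

66


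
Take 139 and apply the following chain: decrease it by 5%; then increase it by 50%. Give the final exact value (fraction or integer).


Start with 139.
Step 1: Decrease by 5%: 139 * 95/100 = 2641/20
Step 2: Increase by 50%: 2641/20 * 150/100 = 7923/40
Final result = 7923/40

7923/40


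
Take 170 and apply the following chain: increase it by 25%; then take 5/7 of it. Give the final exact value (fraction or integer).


Start with 170.
Step 1: Increase by 25%: 170 * 125/100 = 425/2
Step 2: Take 5/7: 425/2 * 5/7 = 2125/14
Final result = 2125/14

2125/14


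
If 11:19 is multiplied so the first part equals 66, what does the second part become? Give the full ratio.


Original ratio: 11:19
First term target: 66
Scale factor = 66 / 11 = 6
Multiply second term: 19 * 6 = 114
Equivalent ratio = 66:114

66:114


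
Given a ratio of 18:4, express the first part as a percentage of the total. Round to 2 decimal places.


Total parts = 18 + 4 = 22
First part fraction = 18/22
Percentage = (18/22) * 100
= 0.818182 * 100
= 81.82%

81.82


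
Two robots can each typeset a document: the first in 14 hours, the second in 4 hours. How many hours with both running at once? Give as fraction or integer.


Rate of A = 1/14 job per hour
Rate of B = 1/4 job per hour
Combined rate = 1/14 + 1/4
Find common denominator: (4 + 14)/(14*4) = 18/56
Combined rate = 9/28 job per hour
Time together = 1 / (9/28) = 28/9 hours

28/9


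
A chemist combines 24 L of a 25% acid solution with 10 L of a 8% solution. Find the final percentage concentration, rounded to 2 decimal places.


Solute in mixture 1 = 25% of 24 L = 24*25/100 = 6 L
Solute in mixture 2 = 8% of 10 L = 10*8/100 = 4/5 L
Total solute = 6 + 4/5 = 34/5 L
Total volume = 24 + 10 = 34 L
Final concentration = 34/5/34 * 100 = 20.00%

20.00


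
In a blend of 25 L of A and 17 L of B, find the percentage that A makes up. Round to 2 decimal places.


Volume of A = 25 L
Volume of B = 17 L
Total volume = 25 + 17 = 42 L
Percentage of A = (25/42) * 100
= 59.52%

59.52


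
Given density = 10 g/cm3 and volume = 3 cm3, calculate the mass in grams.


Using mass = density * volume
Density = 10 g/cm3
Volume = 3 cm3
Mass = 10 * 3
= 30 g

30


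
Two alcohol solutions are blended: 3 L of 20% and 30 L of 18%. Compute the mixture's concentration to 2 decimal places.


Solute in mixture 1 = 20% of 3 L = 3*20/100 = 3/5 L
Solute in mixture 2 = 18% of 30 L = 30*18/100 = 27/5 L
Total solute = 3/5 + 27/5 = 6 L
Total volume = 3 + 30 = 33 L
Final concentration = 6/33 * 100 = 18.18%

18.18


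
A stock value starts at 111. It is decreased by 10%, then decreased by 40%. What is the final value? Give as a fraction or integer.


Start: 111
Step 1: decrease by 10% => multiply by 90/100
  111 * 90/100 = 999/10
Step 2: decrease by 40% => multiply by 60/100
  999/10 * 60/100 = 2997/50
Final value = 2997/50

2997/50


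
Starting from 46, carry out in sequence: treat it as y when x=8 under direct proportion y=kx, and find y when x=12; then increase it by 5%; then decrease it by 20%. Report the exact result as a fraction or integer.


Start with 46.
Step 1: Direct prop: k = (46)/8; new y = k*12 = 46*12/8 = 69
Step 2: Increase by 5%: 69 * 105/100 = 1449/20
Step 3: Decrease by 20%: 1449/20 * 80/100 = 1449/25
Final result = 1449/25

1449/25


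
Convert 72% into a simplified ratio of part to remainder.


Part = 72%, Remainder = 28%
Ratio = 72:28
GCD(72, 28) = 4
Simplify: 18:7 = 18:7

18:7


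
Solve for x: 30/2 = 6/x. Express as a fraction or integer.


Setting up: 30/2 = 6/x
Cross multiply: 30 * x = 2 * 6
30x = 12
x = 12/30
x = 2/5

2/5


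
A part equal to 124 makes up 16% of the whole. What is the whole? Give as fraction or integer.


Given: 124 is 16% of the whole
Set up: 124 = 16/100 * whole
whole = 124 * 100 / 16
whole = 12400 / 16
whole = 775

775


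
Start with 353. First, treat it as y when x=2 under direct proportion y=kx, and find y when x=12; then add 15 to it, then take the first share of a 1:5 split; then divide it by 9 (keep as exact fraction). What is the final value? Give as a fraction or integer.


Start with 353.
Step 1: Direct prop: k = (353)/2; new y = k*12 = 353*12/2 = 2118
Step 2: Add 15: 2118+15=2133; split 1:5 first = 2133*1/6 = 711/2
Step 3: Divide by 9: 711/2 / 9 = 79/2
Final result = 79/2

79/2


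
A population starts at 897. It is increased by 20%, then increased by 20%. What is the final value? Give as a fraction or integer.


Start: 897
Step 1: increase by 20% => multiply by 120/100
  897 * 120/100 = 5382/5
Step 2: increase by 20% => multiply by 120/100
  5382/5 * 120/100 = 32292/25
Final value = 32292/25

32292/25


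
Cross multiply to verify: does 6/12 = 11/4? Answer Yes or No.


Cross multiply to check 6/12 = 11/4
Left cross product: 6 * 4 = 24
Right cross product: 12 * 11 = 132
24 != 132
Not equal, so proportions differ => No

No


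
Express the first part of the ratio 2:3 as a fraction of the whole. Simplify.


Total parts = 2 + 3 = 5
First part fraction = 2/5
Simplify: 2/5 = 2/5

2/5


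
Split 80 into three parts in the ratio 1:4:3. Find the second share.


Ratio = 1:4:3
Total parts = 1 + 4 + 3 = 8
Value per part = 80 / 8 = 10
First share = 1 * 10 = 10
Middle share = 4 * 10 = 40
Third share = 3 * 10 = 30

40


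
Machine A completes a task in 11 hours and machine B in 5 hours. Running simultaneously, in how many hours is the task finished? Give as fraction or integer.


Rate of A = 1/11 job per hour
Rate of B = 1/5 job per hour
Combined rate = 1/11 + 1/5
Find common denominator: (5 + 11)/(11*5) = 16/55
Combined rate = 16/55 job per hour
Time together = 1 / (16/55) = 55/16 hours

55/16


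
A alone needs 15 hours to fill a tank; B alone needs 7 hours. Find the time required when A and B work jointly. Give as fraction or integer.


Rate of A = 1/15 job per hour
Rate of B = 1/7 job per hour
Combined rate = 1/15 + 1/7
Find common denominator: (7 + 15)/(15*7) = 22/105
Combined rate = 22/105 job per hour
Time together = 1 / (22/105) = 105/22 hours

105/22


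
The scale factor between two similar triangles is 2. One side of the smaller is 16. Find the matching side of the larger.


Similar triangles have proportional sides
Scale factor = 2
Smaller side = 16
Corresponding larger side = 16 * 2
= 32

32


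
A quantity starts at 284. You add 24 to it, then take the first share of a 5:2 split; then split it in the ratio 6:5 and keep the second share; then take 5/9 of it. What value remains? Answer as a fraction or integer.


Start with 284.
Step 1: Add 24: 284+24=308; split 5:2 first = 308*5/7 = 220
Step 2: Split 6:5, second share = 220 * 5/11 = 100
Step 3: Take 5/9: 100 * 5/9 = 500/9
Final result = 500/9

500/9


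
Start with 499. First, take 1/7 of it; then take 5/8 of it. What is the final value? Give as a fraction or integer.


Start with 499.
Step 1: Take 1/7: 499 * 1/7 = 499/7
Step 2: Take 5/8: 499/7 * 5/8 = 2495/56
Final result = 2495/56

2495/56


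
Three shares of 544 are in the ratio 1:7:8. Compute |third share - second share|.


Total parts = 1 + 7 + 8 = 16
Value per part = 544 / 16 = 34
Shares: 1*34=34, 7*34=238, 8*34=272
Third share = 272, second share = 238
Difference = |272 - 238| = 34

34


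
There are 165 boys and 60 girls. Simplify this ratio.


Find GCD(165, 60)
GCD = 15
Divide both by 15: 165/15 = 11, 60/15 = 4
Simplified ratio = 11:4

11:4


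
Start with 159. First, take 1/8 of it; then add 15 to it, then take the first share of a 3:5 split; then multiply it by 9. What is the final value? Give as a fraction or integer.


Start with 159.
Step 1: Take 1/8: 159 * 1/8 = 159/8
Step 2: Add 15: 159/8+15=279/8; split 3:5 first = 279/8*3/8 = 837/64
Step 3: Multiply by 9: 837/64 * 9 = 7533/64
Final result = 7533/64

7533/64


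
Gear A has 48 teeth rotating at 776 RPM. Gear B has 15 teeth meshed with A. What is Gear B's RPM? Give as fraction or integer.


Gear ratio: teeth_A * RPM_A = teeth_B * RPM_B
48 * 776 = 15 * RPM_B
37248 = 15 * RPM_B
RPM_B = 37248 / 15
RPM_B = 12416/5

12416/5


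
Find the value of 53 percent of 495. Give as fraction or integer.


Compute 53% of 495
Convert percentage: 53% = 53/100
Multiply: 495 * 53/100
= 26235/100
= 5247/20

5247/20


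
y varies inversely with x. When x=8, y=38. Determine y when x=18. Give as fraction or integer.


Inverse proportion: y = k/x
Find k: k = 8 * 38 = 304
Compute y at x=18: y = 304/18
y = 152/9

152/9


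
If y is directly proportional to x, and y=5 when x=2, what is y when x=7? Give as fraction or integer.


Direct proportion: y = kx
Find k: k = 5/2 = 5/2
Compute y at x=7: y = 5/2 * 7
y = 35/2

35/2


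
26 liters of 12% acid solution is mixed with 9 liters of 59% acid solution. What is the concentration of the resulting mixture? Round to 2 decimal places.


Solute in mixture 1 = 12% of 26 L = 26*12/100 = 78/25 L
Solute in mixture 2 = 59% of 9 L = 9*59/100 = 531/100 L
Total solute = 78/25 + 531/100 = 843/100 L
Total volume = 26 + 9 = 35 L
Final concentration = 843/100/35 * 100 = 24.09%

24.09


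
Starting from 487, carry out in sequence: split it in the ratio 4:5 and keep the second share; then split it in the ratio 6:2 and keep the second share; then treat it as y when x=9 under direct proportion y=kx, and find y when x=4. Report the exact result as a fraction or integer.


Start with 487.
Step 1: Split 4:5, second share = 487 * 5/9 = 2435/9
Step 2: Split 6:2, second share = 2435/9 * 2/8 = 2435/36
Step 3: Direct prop: k = (2435/36)/9; new y = k*4 = 2435/36*4/9 = 2435/81
Final result = 2435/81

2435/81


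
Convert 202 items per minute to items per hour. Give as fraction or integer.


Converting from per minute to per hour
Rate = 202 items per minute
Multiply by 60: 202 * 60
= 12120 items per hour

12120


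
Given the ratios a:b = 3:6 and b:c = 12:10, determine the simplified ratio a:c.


Given a:b = 3:6 and b:c = 12:10
Make b consistent. Multiply first ratio by 12: a:b = 36:72
Multiply second ratio by 6: b:c = 72:60
Now b = 72 in both, so a:b:c = 36:72:60
Therefore a:c = 36:60
Simplify by GCD: a:c = 3:5

3:5


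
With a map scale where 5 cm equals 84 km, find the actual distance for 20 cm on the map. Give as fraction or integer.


Map scale: 5 cm = 84 km
Measured distance on map = 20 cm
Set up proportion: 20 * 84 / 5
= 1680 / 5
= 336 km

336


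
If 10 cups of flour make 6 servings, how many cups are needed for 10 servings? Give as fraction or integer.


Original: 10 cups for 6 servings
Target servings = 10
Scaling factor = 10/6
New amount = 10 * 10/6
= 100/6
= 50/3 cups

50/3


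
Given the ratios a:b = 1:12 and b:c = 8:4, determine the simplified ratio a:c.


Given a:b = 1:12 and b:c = 8:4
Make b consistent. Multiply first ratio by 8: a:b = 8:96
Multiply second ratio by 12: b:c = 96:48
Now b = 96 in both, so a:b:c = 8:96:48
Therefore a:c = 8:48
Simplify by GCD: a:c = 1:6

1:6


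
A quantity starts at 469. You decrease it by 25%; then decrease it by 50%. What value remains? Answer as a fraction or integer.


Start with 469.
Step 1: Decrease by 25%: 469 * 75/100 = 1407/4
Step 2: Decrease by 50%: 1407/4 * 50/100 = 1407/8
Final result = 1407/8

1407/8


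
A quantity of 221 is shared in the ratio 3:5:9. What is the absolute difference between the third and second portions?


Total parts = 3 + 5 + 9 = 17
Value per part = 221 / 17 = 13
Shares: 3*13=39, 5*13=65, 9*13=117
Third share = 117, second share = 65
Difference = |117 - 65| = 52

52


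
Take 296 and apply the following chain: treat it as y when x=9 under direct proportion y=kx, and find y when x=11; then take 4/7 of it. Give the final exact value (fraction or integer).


Start with 296.
Step 1: Direct prop: k = (296)/9; new y = k*11 = 296*11/9 = 3256/9
Step 2: Take 4/7: 3256/9 * 4/7 = 13024/63
Final result = 13024/63

13024/63


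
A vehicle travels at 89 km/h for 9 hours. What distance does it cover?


Using distance = speed * time
Speed = 89 km/h
Time = 9 hours
Distance = 89 * 9
= 801 km

801


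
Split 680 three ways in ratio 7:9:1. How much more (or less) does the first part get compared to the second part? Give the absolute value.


Total parts = 7 + 9 + 1 = 17
Value per part = 680 / 17 = 40
Shares: 7*40=280, 9*40=360, 1*40=40
First share = 280, second share = 360
Difference = |280 - 360| = 80

80


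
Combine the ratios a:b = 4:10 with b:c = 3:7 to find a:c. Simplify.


Given a:b = 4:10 and b:c = 3:7
Make b consistent. Multiply first ratio by 3: a:b = 12:30
Multiply second ratio by 10: b:c = 30:70
Now b = 30 in both, so a:b:c = 12:30:70
Therefore a:c = 12:70
Simplify by GCD: a:c = 6:35

6:35


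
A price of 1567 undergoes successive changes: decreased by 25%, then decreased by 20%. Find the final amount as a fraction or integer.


Start: 1567
Step 1: decrease by 25% => multiply by 75/100
  1567 * 75/100 = 4701/4
Step 2: decrease by 20% => multiply by 80/100
  4701/4 * 80/100 = 4701/5
Final value = 4701/5

4701/5


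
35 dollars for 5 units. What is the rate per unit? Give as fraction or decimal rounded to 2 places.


Total dollars = 35
Number of units = 5
Unit rate = 35 / 5
= 7 dollars per unit

7


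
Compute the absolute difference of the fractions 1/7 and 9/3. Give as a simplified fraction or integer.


Simplify: 1/7 = 1/7 and 9/3 = 3
Find common denominator: LCD = 7
Convert: 1/7 and 21/7
Difference = |1 - 21|/7 = 20/7
Simplified = 20/7

20/7


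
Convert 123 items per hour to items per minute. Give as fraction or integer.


Converting from per hour to per minute
Rate = 123 items per hour
Divide by 60: 123/60
= 41/20 items per minute

41/20


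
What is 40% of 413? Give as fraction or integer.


Compute 40% of 413
Convert percentage: 40% = 40/100
Multiply: 413 * 40/100
= 16520/100
= 826/5

826/5


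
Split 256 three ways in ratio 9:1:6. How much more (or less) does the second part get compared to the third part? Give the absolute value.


Total parts = 9 + 1 + 6 = 16
Value per part = 256 / 16 = 16
Shares: 9*16=144, 1*16=16, 6*16=96
Second share = 16, third share = 96
Difference = |16 - 96| = 80

80


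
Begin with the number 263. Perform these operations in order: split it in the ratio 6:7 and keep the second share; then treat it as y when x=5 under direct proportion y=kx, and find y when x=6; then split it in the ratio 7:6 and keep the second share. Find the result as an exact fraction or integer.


Start with 263.
Step 1: Split 6:7, second share = 263 * 7/13 = 1841/13
Step 2: Direct prop: k = (1841/13)/5; new y = k*6 = 1841/13*6/5 = 11046/65
Step 3: Split 7:6, second share = 11046/65 * 6/13 = 66276/845
Final result = 66276/845

66276/845


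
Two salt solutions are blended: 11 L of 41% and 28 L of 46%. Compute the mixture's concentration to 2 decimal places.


Solute in mixture 1 = 41% of 11 L = 11*41/100 = 451/100 L
Solute in mixture 2 = 46% of 28 L = 28*46/100 = 322/25 L
Total solute = 451/100 + 322/25 = 1739/100 L
Total volume = 11 + 28 = 39 L
Final concentration = 1739/100/39 * 100 = 44.59%

44.59


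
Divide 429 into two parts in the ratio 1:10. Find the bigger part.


Total parts = 1 + 10 = 11
Value per part = 429 / 11 = 39
First share = 1 * 39 = 39
Second share = 10 * 39 = 390
Larger share = 390

390


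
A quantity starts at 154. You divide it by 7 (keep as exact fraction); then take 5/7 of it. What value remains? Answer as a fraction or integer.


Start with 154.
Step 1: Divide by 7: 154 / 7 = 22
Step 2: Take 5/7: 22 * 5/7 = 110/7
Final result = 110/7

110/7


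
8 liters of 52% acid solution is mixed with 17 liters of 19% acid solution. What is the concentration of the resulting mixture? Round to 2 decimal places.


Solute in mixture 1 = 52% of 8 L = 8*52/100 = 104/25 L
Solute in mixture 2 = 19% of 17 L = 17*19/100 = 323/100 L
Total solute = 104/25 + 323/100 = 739/100 L
Total volume = 8 + 17 = 25 L
Final concentration = 739/100/25 * 100 = 29.56%

29.56


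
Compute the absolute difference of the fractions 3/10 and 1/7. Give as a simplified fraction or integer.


Simplify: 3/10 = 3/10 and 1/7 = 1/7
Find common denominator: LCD = 70
Convert: 21/70 and 10/70
Difference = |21 - 10|/70 = 11/70
Simplified = 11/70

11/70


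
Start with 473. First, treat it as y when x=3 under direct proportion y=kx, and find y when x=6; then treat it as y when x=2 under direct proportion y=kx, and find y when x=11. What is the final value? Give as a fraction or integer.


Start with 473.
Step 1: Direct prop: k = (473)/3; new y = k*6 = 473*6/3 = 946
Step 2: Direct prop: k = (946)/2; new y = k*11 = 946*11/2 = 5203
Final result = 5203

5203


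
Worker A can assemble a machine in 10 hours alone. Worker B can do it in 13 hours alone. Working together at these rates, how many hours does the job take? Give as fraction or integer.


Rate of A = 1/10 job per hour
Rate of B = 1/13 job per hour
Combined rate = 1/10 + 1/13
Find common denominator: (13 + 10)/(10*13) = 23/130
Combined rate = 23/130 job per hour
Time together = 1 / (23/130) = 130/23 hours

130/23


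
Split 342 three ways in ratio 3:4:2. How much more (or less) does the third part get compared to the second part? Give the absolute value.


Total parts = 3 + 4 + 2 = 9
Value per part = 342 / 9 = 38
Shares: 3*38=114, 4*38=152, 2*38=76
Third share = 76, second share = 152
Difference = |76 - 152| = 76

76


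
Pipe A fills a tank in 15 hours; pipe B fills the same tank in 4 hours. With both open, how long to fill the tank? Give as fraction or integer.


Rate of A = 1/15 job per hour
Rate of B = 1/4 job per hour
Combined rate = 1/15 + 1/4
Find common denominator: (4 + 15)/(15*4) = 19/60
Combined rate = 19/60 job per hour
Time together = 1 / (19/60) = 60/19 hours

60/19


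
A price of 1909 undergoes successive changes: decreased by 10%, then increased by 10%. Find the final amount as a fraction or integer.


Start: 1909
Step 1: decrease by 10% => multiply by 90/100
  1909 * 90/100 = 17181/10
Step 2: increase by 10% => multiply by 110/100
  17181/10 * 110/100 = 188991/100
Final value = 188991/100

188991/100


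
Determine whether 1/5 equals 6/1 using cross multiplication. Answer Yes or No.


Cross multiply to check 1/5 = 6/1
Left cross product: 1 * 1 = 1
Right cross product: 5 * 6 = 30
1 != 30
Not equal, so proportions differ => No

No


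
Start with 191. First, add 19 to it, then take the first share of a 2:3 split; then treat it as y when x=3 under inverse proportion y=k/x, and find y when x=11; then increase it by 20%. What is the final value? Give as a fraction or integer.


Start with 191.
Step 1: Add 19: 191+19=210; split 2:3 first = 210*2/5 = 84
Step 2: Inverse prop: k = (84)*3; new y = k/11 = 84*3/11 = 252/11
Step 3: Increase by 20%: 252/11 * 120/100 = 1512/55
Final result = 1512/55

1512/55


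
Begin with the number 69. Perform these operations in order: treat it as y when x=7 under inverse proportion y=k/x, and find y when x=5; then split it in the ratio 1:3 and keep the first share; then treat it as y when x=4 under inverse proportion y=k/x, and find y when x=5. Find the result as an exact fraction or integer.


Start with 69.
Step 1: Inverse prop: k = (69)*7; new y = k/5 = 69*7/5 = 483/5
Step 2: Split 1:3, first share = 483/5 * 1/4 = 483/20
Step 3: Inverse prop: k = (483/20)*4; new y = k/5 = 483/20*4/5 = 483/25
Final result = 483/25

483/25


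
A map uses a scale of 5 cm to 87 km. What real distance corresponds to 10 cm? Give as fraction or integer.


Map scale: 5 cm = 87 km
Measured distance on map = 10 cm
Set up proportion: 10 * 87 / 5
= 870 / 5
= 174 km

174


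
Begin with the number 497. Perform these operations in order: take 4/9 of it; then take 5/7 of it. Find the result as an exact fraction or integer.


Start with 497.
Step 1: Take 4/9: 497 * 4/9 = 1988/9
Step 2: Take 5/7: 1988/9 * 5/7 = 1420/9
Final result = 1420/9

1420/9


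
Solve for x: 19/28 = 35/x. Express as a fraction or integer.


Setting up: 19/28 = 35/x
Cross multiply: 19 * x = 28 * 35
19x = 980
x = 980/19
x = 980/19

980/19


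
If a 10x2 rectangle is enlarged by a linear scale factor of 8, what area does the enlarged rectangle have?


Original dimensions: 10 x 2
Enlargement factor = 8
New width = 10 * 8 = 80
New height = 2 * 8 = 16
New area = 80 * 16 = 1280

1280


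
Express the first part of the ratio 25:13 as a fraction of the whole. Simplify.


Total parts = 25 + 13 = 38
First part fraction = 25/38
Simplify: 25/38 = 25/38

25/38


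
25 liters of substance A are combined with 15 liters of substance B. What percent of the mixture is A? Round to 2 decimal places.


Volume of A = 25 L
Volume of B = 15 L
Total volume = 25 + 15 = 40 L
Percentage of A = (25/40) * 100
= 62.50%

62.50


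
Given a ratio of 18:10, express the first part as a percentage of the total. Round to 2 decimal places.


Total parts = 18 + 10 = 28
First part fraction = 18/28
Percentage = (18/28) * 100
= 0.642857 * 100
= 64.29%

64.29


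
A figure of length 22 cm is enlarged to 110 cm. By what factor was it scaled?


Original length = 22 cm
Scaled length = 110 cm
Scale factor = 110 / 22
= 5

5


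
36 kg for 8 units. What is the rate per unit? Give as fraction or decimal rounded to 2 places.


Total kg = 36
Number of units = 8
Unit rate = 36 / 8
= 4.50 kg per unit

4.50


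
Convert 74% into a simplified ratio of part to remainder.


Part = 74%, Remainder = 26%
Ratio = 74:26
GCD(74, 26) = 2
Simplify: 37:13 = 37:13

37:13


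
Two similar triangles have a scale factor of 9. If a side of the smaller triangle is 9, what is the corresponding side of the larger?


Similar triangles have proportional sides
Scale factor = 9
Smaller side = 9
Corresponding larger side = 9 * 9
= 81

81


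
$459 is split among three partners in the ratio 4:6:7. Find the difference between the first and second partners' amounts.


Total parts = 4 + 6 + 7 = 17
Value per part = 459 / 17 = 27
Shares: 4*27=108, 6*27=162, 7*27=189
First share = 108, second share = 162
Difference = |108 - 162| = 54

54


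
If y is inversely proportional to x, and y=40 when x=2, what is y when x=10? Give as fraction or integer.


Inverse proportion: y = k/x
Find k: k = 2 * 40 = 80
Compute y at x=10: y = 80/10
y = 8

8


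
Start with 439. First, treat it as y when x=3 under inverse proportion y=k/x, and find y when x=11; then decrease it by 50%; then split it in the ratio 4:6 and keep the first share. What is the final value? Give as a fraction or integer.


Start with 439.
Step 1: Inverse prop: k = (439)*3; new y = k/11 = 439*3/11 = 1317/11
Step 2: Decrease by 50%: 1317/11 * 50/100 = 1317/22
Step 3: Split 4:6, first share = 1317/22 * 4/10 = 1317/55
Final result = 1317/55

1317/55


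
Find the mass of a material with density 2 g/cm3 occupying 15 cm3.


Using mass = density * volume
Density = 2 g/cm3
Volume = 15 cm3
Mass = 2 * 15
= 30 g

30


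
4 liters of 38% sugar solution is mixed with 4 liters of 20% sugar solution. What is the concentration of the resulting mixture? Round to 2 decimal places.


Solute in mixture 1 = 38% of 4 L = 4*38/100 = 38/25 L
Solute in mixture 2 = 20% of 4 L = 4*20/100 = 4/5 L
Total solute = 38/25 + 4/5 = 58/25 L
Total volume = 4 + 4 = 8 L
Final concentration = 58/25/8 * 100 = 29.00%

29.00


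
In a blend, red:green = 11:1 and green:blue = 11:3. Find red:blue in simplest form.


Given a:b = 11:1 and b:c = 11:3
Make b consistent. Multiply first ratio by 11: a:b = 121:11
Multiply second ratio by 1: b:c = 11:3
Now b = 11 in both, so a:b:c = 121:11:3
Therefore a:c = 121:3
Simplify by GCD: a:c = 121:3

121:3


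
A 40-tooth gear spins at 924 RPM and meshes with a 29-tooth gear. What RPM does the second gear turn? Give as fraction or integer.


Gear ratio: teeth_A * RPM_A = teeth_B * RPM_B
40 * 924 = 29 * RPM_B
36960 = 29 * RPM_B
RPM_B = 36960 / 29
RPM_B = 36960/29

36960/29


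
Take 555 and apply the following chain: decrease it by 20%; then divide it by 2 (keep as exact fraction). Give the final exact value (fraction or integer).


Start with 555.
Step 1: Decrease by 20%: 555 * 80/100 = 444
Step 2: Divide by 2: 444 / 2 = 222
Final result = 222

222


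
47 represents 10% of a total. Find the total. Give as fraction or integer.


Given: 47 is 10% of the whole
Set up: 47 = 10/100 * whole
whole = 47 * 100 / 10
whole = 4700 / 10
whole = 470

470


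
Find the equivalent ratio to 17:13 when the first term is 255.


Original ratio: 17:13
First term target: 255
Scale factor = 255 / 17 = 15
Multiply second term: 13 * 15 = 195
Equivalent ratio = 255:195

255:195


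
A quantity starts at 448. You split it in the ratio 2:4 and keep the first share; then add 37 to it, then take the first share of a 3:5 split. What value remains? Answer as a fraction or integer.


Start with 448.
Step 1: Split 2:4, first share = 448 * 2/6 = 448/3
Step 2: Add 37: 448/3+37=559/3; split 3:5 first = 559/3*3/8 = 559/8
Final result = 559/8

559/8


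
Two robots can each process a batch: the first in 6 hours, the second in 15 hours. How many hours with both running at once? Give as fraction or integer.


Rate of A = 1/6 job per hour
Rate of B = 1/15 job per hour
Combined rate = 1/6 + 1/15
Find common denominator: (15 + 6)/(6*15) = 21/90
Combined rate = 7/30 job per hour
Time together = 1 / (7/30) = 30/7 hours

30/7


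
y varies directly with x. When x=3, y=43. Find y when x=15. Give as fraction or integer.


Direct proportion: y = kx
Find k: k = 43/3 = 43/3
Compute y at x=15: y = 43/3 * 15
y = 215

215


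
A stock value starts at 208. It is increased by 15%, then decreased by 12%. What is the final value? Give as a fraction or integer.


Start: 208
Step 1: increase by 15% => multiply by 115/100
  208 * 115/100 = 1196/5
Step 2: decrease by 12% => multiply by 88/100
  1196/5 * 88/100 = 26312/125
Final value = 26312/125

26312/125


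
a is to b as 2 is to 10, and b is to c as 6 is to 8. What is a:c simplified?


Given a:b = 2:10 and b:c = 6:8
Make b consistent. Multiply first ratio by 6: a:b = 12:60
Multiply second ratio by 10: b:c = 60:80
Now b = 60 in both, so a:b:c = 12:60:80
Therefore a:c = 12:80
Simplify by GCD: a:c = 3:20

3:20


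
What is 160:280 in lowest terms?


Find GCD(160, 280)
GCD = 40
Divide both by 40: 160/40 = 4, 280/40 = 7
Simplified ratio = 4:7

4:7


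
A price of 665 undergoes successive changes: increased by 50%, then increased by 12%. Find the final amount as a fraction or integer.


Start: 665
Step 1: increase by 50% => multiply by 150/100
  665 * 150/100 = 1995/2
Step 2: increase by 12% => multiply by 112/100
  1995/2 * 112/100 = 5586/5
Final value = 5586/5

5586/5


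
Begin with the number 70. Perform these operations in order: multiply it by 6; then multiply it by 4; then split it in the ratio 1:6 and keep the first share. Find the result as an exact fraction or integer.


Start with 70.
Step 1: Multiply by 6: 70 * 6 = 420
Step 2: Multiply by 4: 420 * 4 = 1680
Step 3: Split 1:6, first share = 1680 * 1/7 = 240
Final result = 240

240


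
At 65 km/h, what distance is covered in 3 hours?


Using distance = speed * time
Speed = 65 km/h
Time = 3 hours
Distance = 65 * 3
= 195 km

195


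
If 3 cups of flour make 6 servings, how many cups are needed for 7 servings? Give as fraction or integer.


Original: 3 cups for 6 servings
Target servings = 7
Scaling factor = 7/6
New amount = 3 * 7/6
= 21/6
= 7/2 cups

7/2


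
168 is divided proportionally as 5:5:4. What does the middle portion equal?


Ratio = 5:5:4
Total parts = 5 + 5 + 4 = 14
Value per part = 168 / 14 = 12
First share = 5 * 12 = 60
Middle share = 5 * 12 = 60
Third share = 4 * 12 = 48

60


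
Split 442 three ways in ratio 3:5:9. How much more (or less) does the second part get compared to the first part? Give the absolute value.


Total parts = 3 + 5 + 9 = 17
Value per part = 442 / 17 = 26
Shares: 3*26=78, 5*26=130, 9*26=234
Second share = 130, first share = 78
Difference = |130 - 78| = 52

52


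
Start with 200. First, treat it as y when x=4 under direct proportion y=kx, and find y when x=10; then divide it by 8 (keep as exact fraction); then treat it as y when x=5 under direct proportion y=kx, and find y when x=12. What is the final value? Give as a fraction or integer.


Start with 200.
Step 1: Direct prop: k = (200)/4; new y = k*10 = 200*10/4 = 500
Step 2: Divide by 8: 500 / 8 = 125/2
Step 3: Direct prop: k = (125/2)/5; new y = k*12 = 125/2*12/5 = 150
Final result = 150

150


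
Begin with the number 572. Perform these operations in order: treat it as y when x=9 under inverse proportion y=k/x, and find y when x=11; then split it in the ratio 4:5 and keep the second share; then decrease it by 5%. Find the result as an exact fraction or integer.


Start with 572.
Step 1: Inverse prop: k = (572)*9; new y = k/11 = 572*9/11 = 468
Step 2: Split 4:5, second share = 468 * 5/9 = 260
Step 3: Decrease by 5%: 260 * 95/100 = 247
Final result = 247

247


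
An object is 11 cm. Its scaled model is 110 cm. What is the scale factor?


Original length = 11 cm
Scaled length = 110 cm
Scale factor = 110 / 11
= 10

10


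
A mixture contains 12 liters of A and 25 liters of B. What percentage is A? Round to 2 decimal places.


Volume of A = 12 L
Volume of B = 25 L
Total volume = 12 + 25 = 37 L
Percentage of A = (12/37) * 100
= 32.43%

32.43


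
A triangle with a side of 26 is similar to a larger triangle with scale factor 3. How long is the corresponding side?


Similar triangles have proportional sides
Scale factor = 3
Smaller side = 26
Corresponding larger side = 26 * 3
= 78

78


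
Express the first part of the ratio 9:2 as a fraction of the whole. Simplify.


Total parts = 9 + 2 = 11
First part fraction = 9/11
Simplify: 9/11 = 9/11

9/11


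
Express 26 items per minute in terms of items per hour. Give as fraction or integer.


Converting from per minute to per hour
Rate = 26 items per minute
Multiply by 60: 26 * 60
= 1560 items per hour

1560


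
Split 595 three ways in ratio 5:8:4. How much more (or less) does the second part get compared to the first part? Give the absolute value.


Total parts = 5 + 8 + 4 = 17
Value per part = 595 / 17 = 35
Shares: 5*35=175, 8*35=280, 4*35=140
Second share = 280, first share = 175
Difference = |280 - 175| = 105

105


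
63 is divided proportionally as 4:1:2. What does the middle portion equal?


Ratio = 4:1:2
Total parts = 4 + 1 + 2 = 7
Value per part = 63 / 7 = 9
First share = 4 * 9 = 36
Middle share = 1 * 9 = 9
Third share = 2 * 9 = 18

9


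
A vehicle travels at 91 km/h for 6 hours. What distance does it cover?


Using distance = speed * time
Speed = 91 km/h
Time = 6 hours
Distance = 91 * 6
= 546 km

546


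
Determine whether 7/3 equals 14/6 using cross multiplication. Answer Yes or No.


Cross multiply to check 7/3 = 14/6
Left cross product: 7 * 6 = 42
Right cross product: 3 * 14 = 42
42 = 42
Equal, so proportions match => Yes

Yes
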